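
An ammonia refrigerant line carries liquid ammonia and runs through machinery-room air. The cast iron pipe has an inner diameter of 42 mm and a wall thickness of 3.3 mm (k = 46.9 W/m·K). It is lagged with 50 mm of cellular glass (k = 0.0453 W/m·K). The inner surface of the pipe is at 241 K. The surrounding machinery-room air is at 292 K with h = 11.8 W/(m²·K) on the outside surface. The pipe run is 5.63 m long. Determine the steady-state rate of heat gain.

For a radial system each layer contributes R = ln(r_out/r_in)/(2πkL); films add R = 1/(hA).
R_cast iron pipe wall = ln(24.3/21)/(2π×46.9×5.63) = 8.797×10^-5 K/W
R_cellular glass = ln(74.3/24.3)/(2π×0.0453×5.63) = 0.6975 K/W
R_outer film = 1/(h_o·2πr_oL) = 1/(11.8×2π×0.0743×5.63) = 0.03224 K/W
R_total = 0.7298 K/W
Q = ΔT/R_total = 51/0.7298

Q ≈ 69.9 W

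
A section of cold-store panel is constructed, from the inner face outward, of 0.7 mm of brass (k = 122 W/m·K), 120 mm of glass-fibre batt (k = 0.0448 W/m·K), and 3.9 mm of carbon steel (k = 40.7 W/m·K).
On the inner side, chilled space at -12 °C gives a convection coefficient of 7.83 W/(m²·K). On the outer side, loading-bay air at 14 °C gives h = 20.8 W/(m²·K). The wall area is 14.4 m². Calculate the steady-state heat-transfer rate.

Q ≈ 131 W

Series thermal resistances:
R_inner film = 1/(h_i·A) = 1/(7.83×14.4) = 0.008869 K/W
R_brass = L/(kA) = 0.0007/(122×14.4) = 3.985×10^-7 K/W
R_glass-fibre batt = L/(kA) = 0.12/(0.0448×14.4) = 0.186 K/W
R_carbon steel = L/(kA) = 0.0039/(40.7×14.4) = 6.654×10^-6 K/W
R_outer film = 1/(h_o·A) = 1/(20.8×14.4) = 0.003339 K/W
R_total = 0.1982 K/W
Q = ΔT / R_total = 26 / 0.1982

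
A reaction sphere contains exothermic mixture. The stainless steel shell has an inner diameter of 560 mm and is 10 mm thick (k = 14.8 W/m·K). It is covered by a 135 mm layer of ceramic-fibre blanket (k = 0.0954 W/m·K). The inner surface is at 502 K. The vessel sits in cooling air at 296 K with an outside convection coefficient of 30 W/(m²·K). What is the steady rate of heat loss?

Q ≈ 222 W

Radial (spherical) resistances in series:
R_stainless steel shell = (1/0.28 − 1/0.29)/(4π×14.8) = 6.622×10^-4 K/W
R_ceramic-fibre blanket = (1/0.29 − 1/0.425)/(4π×0.0954) = 0.9137 K/W
R_outer film = 1/(h·4πr_o²) = 1/(30×4π×0.425²) = 0.01469 K/W
R_total = 0.929 K/W
Q = ΔT/R_total = 206/0.929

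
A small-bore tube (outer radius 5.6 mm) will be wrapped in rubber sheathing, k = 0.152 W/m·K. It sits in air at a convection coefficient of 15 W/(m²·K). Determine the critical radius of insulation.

For a cylinder r_cr = k/h = 0.152/15
r_cr = 10.1 mm; since the bare radius (5.6 mm) is below r_cr, adding a thin layer of insulation will *increase* heat loss.

r_cr ≈ 10.1 mm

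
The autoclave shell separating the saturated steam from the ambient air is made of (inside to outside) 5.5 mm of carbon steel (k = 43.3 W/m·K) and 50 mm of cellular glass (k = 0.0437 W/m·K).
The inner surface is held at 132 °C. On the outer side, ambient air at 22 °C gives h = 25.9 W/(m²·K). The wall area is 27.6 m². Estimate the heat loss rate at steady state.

Using the resistance-network approach (series):
R_carbon steel = L/(kA) = 0.0055/(43.3×27.6) = 4.602×10^-6 K/W
R_cellular glass = L/(kA) = 0.05/(0.0437×27.6) = 0.04146 K/W
R_outer film = 1/(h_o·A) = 1/(25.9×27.6) = 0.001399 K/W
R_total = 0.04286 K/W
Q = ΔT / R_total = 110 / 0.04286

Q ≈ 2570 W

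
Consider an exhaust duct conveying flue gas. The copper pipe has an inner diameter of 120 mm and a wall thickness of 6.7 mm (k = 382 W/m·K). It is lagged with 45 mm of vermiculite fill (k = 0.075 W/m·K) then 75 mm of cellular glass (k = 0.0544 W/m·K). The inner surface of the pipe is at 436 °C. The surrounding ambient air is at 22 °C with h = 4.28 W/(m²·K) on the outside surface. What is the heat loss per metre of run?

Treating each annulus and film as a series resistance:
R_copper pipe wall = ln(66.7/60)/(2π×382×1) = 4.411×10^-5 K/W
R_vermiculite fill = ln(111.7/66.7)/(2π×0.075×1) = 1.094 K/W
R_cellular glass = ln(186.7/111.7)/(2π×0.0544×1) = 1.503 K/W
R_outer film = 1/(h_o·2πr_oL) = 1/(4.28×2π×0.1867×1) = 0.1992 K/W
R_total = 2.796 K/W
Q = ΔT/R_total = 414/2.796

q′ ≈ 148 W/m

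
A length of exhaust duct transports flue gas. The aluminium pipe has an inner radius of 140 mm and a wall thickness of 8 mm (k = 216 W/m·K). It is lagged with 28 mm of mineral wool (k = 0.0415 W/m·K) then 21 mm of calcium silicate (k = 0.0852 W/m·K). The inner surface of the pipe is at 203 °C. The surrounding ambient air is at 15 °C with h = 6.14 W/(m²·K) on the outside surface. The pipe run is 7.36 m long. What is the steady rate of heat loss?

Q ≈ 1370 W

Per-layer cylindrical resistances, series-summed:
R_aluminium pipe wall = ln(148/140)/(2π×216×7.36) = 5.563×10^-6 K/W
R_mineral wool = ln(176/148)/(2π×0.0415×7.36) = 0.09029 K/W
R_calcium silicate = ln(197/176)/(2π×0.0852×7.36) = 0.02861 K/W
R_outer film = 1/(h_o·2πr_oL) = 1/(6.14×2π×0.197×7.36) = 0.01788 K/W
R_total = 0.1368 K/W
Q = ΔT/R_total = 188/0.1368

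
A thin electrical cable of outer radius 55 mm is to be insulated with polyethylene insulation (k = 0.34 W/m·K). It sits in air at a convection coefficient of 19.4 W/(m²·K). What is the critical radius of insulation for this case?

For a cylinder r_cr = k/h = 0.34/19.4
r_cr = 17.5 mm; since the bare radius (55 mm) is above r_cr, any added insulation will reduce heat loss.

r_cr ≈ 17.5 mm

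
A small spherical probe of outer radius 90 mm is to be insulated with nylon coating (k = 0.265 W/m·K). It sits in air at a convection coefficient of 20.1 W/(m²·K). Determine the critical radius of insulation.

r_cr ≈ 26.4 mm

For a sphere r_cr = 2k/h = 2×0.265/20.1
r_cr = 26.4 mm; since the bare radius (90 mm) is above r_cr, any added insulation will reduce heat loss.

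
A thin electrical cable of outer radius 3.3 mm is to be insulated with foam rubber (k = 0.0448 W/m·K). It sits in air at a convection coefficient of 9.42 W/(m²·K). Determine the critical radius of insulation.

r_cr ≈ 4.76 mm

For a cylinder r_cr = k/h = 0.0448/9.42
r_cr = 4.76 mm; since the bare radius (3.3 mm) is below r_cr, adding a thin layer of insulation will *increase* heat loss.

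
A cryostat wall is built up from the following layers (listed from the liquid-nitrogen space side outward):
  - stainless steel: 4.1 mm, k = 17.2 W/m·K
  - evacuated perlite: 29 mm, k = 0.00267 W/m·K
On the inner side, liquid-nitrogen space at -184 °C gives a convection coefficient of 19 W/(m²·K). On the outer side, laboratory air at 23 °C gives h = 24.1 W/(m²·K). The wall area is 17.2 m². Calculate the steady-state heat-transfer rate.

Thermal resistances in series:
R_inner film = 1/(h_i·A) = 1/(19×17.2) = 0.00306 K/W
R_stainless steel = L/(kA) = 0.0041/(17.2×17.2) = 1.386×10^-5 K/W
R_evacuated perlite = L/(kA) = 0.029/(0.00267×17.2) = 0.6315 K/W
R_outer film = 1/(h_o·A) = 1/(24.1×17.2) = 0.002412 K/W
R_total = 0.637 K/W
Q = ΔT / R_total = 207 / 0.637

Q ≈ 325 W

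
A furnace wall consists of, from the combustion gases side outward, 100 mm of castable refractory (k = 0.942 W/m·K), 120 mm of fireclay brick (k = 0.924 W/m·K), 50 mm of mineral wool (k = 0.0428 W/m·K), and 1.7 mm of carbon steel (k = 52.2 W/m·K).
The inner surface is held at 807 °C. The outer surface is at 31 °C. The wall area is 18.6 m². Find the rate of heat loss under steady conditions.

Treating each layer as a thermal resistance in series:
R_castable refractory = L/(kA) = 0.1/(0.942×18.6) = 0.005707 K/W
R_fireclay brick = L/(kA) = 0.12/(0.924×18.6) = 0.006982 K/W
R_mineral wool = L/(kA) = 0.05/(0.0428×18.6) = 0.06281 K/W
R_carbon steel = L/(kA) = 0.0017/(52.2×18.6) = 1.751×10^-6 K/W
R_total = 0.0755 K/W
Q = ΔT / R_total = 776 / 0.0755

Q ≈ 10300 W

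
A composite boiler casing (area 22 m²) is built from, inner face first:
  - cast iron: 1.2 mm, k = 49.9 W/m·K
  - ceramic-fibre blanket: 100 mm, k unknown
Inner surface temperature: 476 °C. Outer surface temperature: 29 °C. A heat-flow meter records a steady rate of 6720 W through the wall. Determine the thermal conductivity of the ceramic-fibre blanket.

Series thermal resistances:
R_cast iron = L/(kA) = 0.0012/(49.9×22) = 1.093×10^-6 K/W
Sum of known resistances R_other = 1.093×10^-6 K/W
Total R = ΔT/Q = 447/6720 = 0.06652 K/W
R_ceramic-fibre blanket = R_total − R_other = 0.06652 K/W
k = L/(R·A) = 0.1/(0.06652×22)

k ≈ 0.0683 W/(m·K)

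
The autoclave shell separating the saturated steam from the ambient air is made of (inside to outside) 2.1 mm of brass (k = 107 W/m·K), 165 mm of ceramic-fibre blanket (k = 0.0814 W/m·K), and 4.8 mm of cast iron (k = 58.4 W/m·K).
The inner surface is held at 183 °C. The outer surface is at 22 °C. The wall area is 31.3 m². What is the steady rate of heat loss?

Q ≈ 2490 W

Series thermal resistances:
R_brass = L/(kA) = 0.0021/(107×31.3) = 6.27×10^-7 K/W
R_ceramic-fibre blanket = L/(kA) = 0.165/(0.0814×31.3) = 0.06476 K/W
R_cast iron = L/(kA) = 0.0048/(58.4×31.3) = 2.626×10^-6 K/W
R_total = 0.06476 K/W
Q = ΔT / R_total = 161 / 0.06476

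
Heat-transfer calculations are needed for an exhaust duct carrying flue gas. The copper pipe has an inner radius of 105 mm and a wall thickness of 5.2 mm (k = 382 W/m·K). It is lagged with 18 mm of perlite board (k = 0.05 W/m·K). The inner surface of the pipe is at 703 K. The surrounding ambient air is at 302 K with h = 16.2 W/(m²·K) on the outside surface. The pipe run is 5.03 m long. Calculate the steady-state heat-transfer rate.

For a radial system each layer contributes R = ln(r_out/r_in)/(2πkL); films add R = 1/(hA).
R_copper pipe wall = ln(110.2/105)/(2π×382×5.03) = 4.004×10^-6 K/W
R_perlite board = ln(128.2/110.2)/(2π×0.05×5.03) = 0.09574 K/W
R_outer film = 1/(h_o·2πr_oL) = 1/(16.2×2π×0.1282×5.03) = 0.01524 K/W
R_total = 0.111 K/W
Q = ΔT/R_total = 401/0.111

Q ≈ 3610 W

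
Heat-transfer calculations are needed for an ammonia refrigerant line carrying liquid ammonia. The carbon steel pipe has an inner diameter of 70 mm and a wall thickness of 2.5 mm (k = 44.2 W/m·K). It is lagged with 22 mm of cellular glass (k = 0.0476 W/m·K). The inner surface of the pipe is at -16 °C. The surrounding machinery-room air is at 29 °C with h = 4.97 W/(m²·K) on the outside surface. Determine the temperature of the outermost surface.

For a radial system each layer contributes R = ln(r_out/r_in)/(2πkL); films add R = 1/(hA).
R_carbon steel pipe wall = ln(37.5/35)/(2π×44.2×1) = 2.484×10^-4 K/W
R_cellular glass = ln(59.5/37.5)/(2π×0.0476×1) = 1.544 K/W
R_outer film = 1/(h_o·2πr_oL) = 1/(4.97×2π×0.0595×1) = 0.5382 K/W
R_total = 2.082 K/W
Q = ΔT/R_total = 45/2.082
Q = 21.6 W/m
T_interface = T_inner + Q·ΣR(inner→interface) = -16 + 21.6×1.544

T ≈ 17.4 °C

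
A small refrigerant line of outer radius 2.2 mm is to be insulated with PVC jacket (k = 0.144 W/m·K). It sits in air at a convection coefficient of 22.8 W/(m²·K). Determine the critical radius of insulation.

r_cr ≈ 6.32 mm

For a cylinder r_cr = k/h = 0.144/22.8
r_cr = 6.32 mm; since the bare radius (2.2 mm) is below r_cr, adding a thin layer of insulation will *increase* heat loss.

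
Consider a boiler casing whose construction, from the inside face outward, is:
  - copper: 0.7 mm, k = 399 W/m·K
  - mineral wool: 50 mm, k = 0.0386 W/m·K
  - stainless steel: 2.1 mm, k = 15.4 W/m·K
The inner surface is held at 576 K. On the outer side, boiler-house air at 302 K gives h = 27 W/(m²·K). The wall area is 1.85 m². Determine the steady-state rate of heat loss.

Q ≈ 380 W

Thermal resistances in series:
R_copper = L/(kA) = 0.0007/(399×1.85) = 9.483×10^-7 K/W
R_mineral wool = L/(kA) = 0.05/(0.0386×1.85) = 0.7002 K/W
R_stainless steel = L/(kA) = 0.0021/(15.4×1.85) = 7.371×10^-5 K/W
R_outer film = 1/(h_o·A) = 1/(27×1.85) = 0.02002 K/W
R_total = 0.7203 K/W
Q = ΔT / R_total = 274 / 0.7203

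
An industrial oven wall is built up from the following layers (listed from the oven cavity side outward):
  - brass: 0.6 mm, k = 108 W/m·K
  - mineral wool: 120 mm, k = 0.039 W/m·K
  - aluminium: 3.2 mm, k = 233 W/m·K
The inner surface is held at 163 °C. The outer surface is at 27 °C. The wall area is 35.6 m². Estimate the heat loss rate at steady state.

Series thermal resistances:
R_brass = L/(kA) = 0.0006/(108×35.6) = 1.561×10^-7 K/W
R_mineral wool = L/(kA) = 0.12/(0.039×35.6) = 0.08643 K/W
R_aluminium = L/(kA) = 0.0032/(233×35.6) = 3.858×10^-7 K/W
R_total = 0.08643 K/W
Q = ΔT / R_total = 136 / 0.08643

Q ≈ 1570 W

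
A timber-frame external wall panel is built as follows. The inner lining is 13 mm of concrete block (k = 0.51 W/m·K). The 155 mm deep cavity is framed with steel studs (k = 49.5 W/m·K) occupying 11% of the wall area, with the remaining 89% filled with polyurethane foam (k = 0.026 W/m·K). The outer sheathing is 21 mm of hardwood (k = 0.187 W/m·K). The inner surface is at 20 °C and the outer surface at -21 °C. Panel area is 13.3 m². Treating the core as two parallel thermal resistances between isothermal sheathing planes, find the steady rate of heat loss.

Sheathing layers in series; stud and cavity paths in parallel between them.
R_inner = 0.013/(0.51×13.3) = 0.001917 K/W
R_stud  = 0.155/(49.5×0.11×13.3) = 0.00214 K/W
R_cav   = 0.155/(0.026×0.89×13.3) = 0.5036 K/W
1/R_core = 1/R_stud + 1/R_cav → R_core = 0.002131 K/W
R_outer = 0.021/(0.187×13.3) = 0.008444 K/W
R_total = 0.01249 K/W
Q = ΔT/R_total = 41/0.01249

Q ≈ 3280 W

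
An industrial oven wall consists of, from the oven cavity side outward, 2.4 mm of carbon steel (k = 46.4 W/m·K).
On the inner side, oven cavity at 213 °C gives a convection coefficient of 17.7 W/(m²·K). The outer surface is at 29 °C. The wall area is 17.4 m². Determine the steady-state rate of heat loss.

Q ≈ 56600 W

Using the resistance-network approach (series):
R_inner film = 1/(h_i·A) = 1/(17.7×17.4) = 0.003247 K/W
R_carbon steel = L/(kA) = 0.0024/(46.4×17.4) = 2.973×10^-6 K/W
R_total = 0.00325 K/W
Q = ΔT / R_total = 184 / 0.00325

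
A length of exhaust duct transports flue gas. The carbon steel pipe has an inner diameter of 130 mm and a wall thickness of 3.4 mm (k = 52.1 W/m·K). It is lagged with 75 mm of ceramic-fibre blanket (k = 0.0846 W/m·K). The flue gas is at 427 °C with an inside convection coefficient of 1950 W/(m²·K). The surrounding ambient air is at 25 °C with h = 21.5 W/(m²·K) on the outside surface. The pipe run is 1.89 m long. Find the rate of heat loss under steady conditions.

Q ≈ 526 W

Per-layer cylindrical resistances, series-summed:
R_inner film = 1/(h_i·2πr₁L) = 1/(1950×2π×0.065×1.89) = 6.644×10^-4 K/W
R_carbon steel pipe wall = ln(68.4/65)/(2π×52.1×1.89) = 8.241×10^-5 K/W
R_ceramic-fibre blanket = ln(143.4/68.4)/(2π×0.0846×1.89) = 0.7368 K/W
R_outer film = 1/(h_o·2πr_oL) = 1/(21.5×2π×0.1434×1.89) = 0.02731 K/W
R_total = 0.7649 K/W
Q = ΔT/R_total = 402/0.7649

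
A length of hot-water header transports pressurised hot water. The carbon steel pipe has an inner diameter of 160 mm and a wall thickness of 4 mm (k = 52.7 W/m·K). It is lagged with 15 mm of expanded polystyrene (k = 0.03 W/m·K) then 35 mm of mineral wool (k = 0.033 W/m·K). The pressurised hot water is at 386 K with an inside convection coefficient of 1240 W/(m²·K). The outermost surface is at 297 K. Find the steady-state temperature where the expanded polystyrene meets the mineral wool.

Radial resistances (cylindrical: R_cond = ln(r_o/r_i)/(2πkL), R_conv = 1/(h·2πrL)):
R_inner film = 1/(h_i·2πr₁L) = 1/(1240×2π×0.08×1) = 0.001604 K/W
R_carbon steel pipe wall = ln(84/80)/(2π×52.7×1) = 1.473×10^-4 K/W
R_expanded polystyrene = ln(99/84)/(2π×0.03×1) = 0.8717 K/W
R_mineral wool = ln(134/99)/(2π×0.033×1) = 1.46 K/W
R_total = 2.333 K/W
Q = ΔT/R_total = 89/2.333
Q = 38.1 W/m
T_interface = T_inner − Q·ΣR(inner→interface) = 386 − 38.1×0.8734

T ≈ 353 K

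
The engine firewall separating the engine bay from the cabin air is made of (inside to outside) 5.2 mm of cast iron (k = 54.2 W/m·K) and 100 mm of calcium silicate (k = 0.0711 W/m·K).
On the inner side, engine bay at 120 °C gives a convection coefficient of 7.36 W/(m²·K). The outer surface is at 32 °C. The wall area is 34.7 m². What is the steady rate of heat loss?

Q ≈ 1980 W

Series thermal resistances:
R_inner film = 1/(h_i·A) = 1/(7.36×34.7) = 0.003916 K/W
R_cast iron = L/(kA) = 0.0052/(54.2×34.7) = 2.765×10^-6 K/W
R_calcium silicate = L/(kA) = 0.1/(0.0711×34.7) = 0.04053 K/W
R_total = 0.04445 K/W
Q = ΔT / R_total = 88 / 0.04445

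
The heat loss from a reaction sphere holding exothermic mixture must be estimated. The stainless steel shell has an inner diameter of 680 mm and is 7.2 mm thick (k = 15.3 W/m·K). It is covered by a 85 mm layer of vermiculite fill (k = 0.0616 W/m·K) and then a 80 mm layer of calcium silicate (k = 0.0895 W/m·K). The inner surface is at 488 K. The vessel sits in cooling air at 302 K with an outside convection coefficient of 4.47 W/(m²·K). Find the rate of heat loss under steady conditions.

Q ≈ 166 W

For a spherical shell R = (1/r₁ − 1/r₂)/(4πk); film R = 1/(h·4πr²). In series:
R_stainless steel shell = (1/0.34 − 1/0.3472)/(4π×15.3) = 3.172×10^-4 K/W
R_vermiculite fill = (1/0.3472 − 1/0.4322)/(4π×0.0616) = 0.7318 K/W
R_calcium silicate = (1/0.4322 − 1/0.5122)/(4π×0.0895) = 0.3213 K/W
R_outer film = 1/(h·4πr_o²) = 1/(4.47×4π×0.5122²) = 0.06786 K/W
R_total = 1.121 K/W
Q = ΔT/R_total = 186/1.121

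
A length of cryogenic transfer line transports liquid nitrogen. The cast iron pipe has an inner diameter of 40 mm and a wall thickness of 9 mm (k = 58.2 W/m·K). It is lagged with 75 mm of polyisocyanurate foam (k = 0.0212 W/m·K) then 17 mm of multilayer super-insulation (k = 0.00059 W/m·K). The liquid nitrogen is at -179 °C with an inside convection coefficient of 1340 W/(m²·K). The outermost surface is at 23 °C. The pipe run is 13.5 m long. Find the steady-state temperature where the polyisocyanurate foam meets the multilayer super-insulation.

Radial resistances (cylindrical: R_cond = ln(r_o/r_i)/(2πkL), R_conv = 1/(h·2πrL)):
R_inner film = 1/(h_i·2πr₁L) = 1/(1340×2π×0.02×13.5) = 4.399×10^-4 K/W
R_cast iron pipe wall = ln(29/20)/(2π×58.2×13.5) = 7.527×10^-5 K/W
R_polyisocyanurate foam = ln(104/29)/(2π×0.0212×13.5) = 0.7102 K/W
R_multilayer super-insulation = ln(121/104)/(2π×0.00059×13.5) = 3.025 K/W
R_total = 3.736 K/W
Q = ΔT/R_total = 202/3.736
Q = 54.1 W
T_interface = T_inner + Q·ΣR(inner→interface) = -179 + 54.1×0.7107

T ≈ -141 °C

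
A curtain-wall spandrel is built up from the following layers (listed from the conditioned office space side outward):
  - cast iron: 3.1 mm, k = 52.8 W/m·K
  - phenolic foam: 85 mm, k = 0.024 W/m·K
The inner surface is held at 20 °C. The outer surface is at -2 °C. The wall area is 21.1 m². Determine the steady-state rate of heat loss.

Q ≈ 131 W

Series thermal resistances:
R_cast iron = L/(kA) = 0.0031/(52.8×21.1) = 2.783×10^-6 K/W
R_phenolic foam = L/(kA) = 0.085/(0.024×21.1) = 0.1679 K/W
R_total = 0.1679 K/W
Q = ΔT / R_total = 22 / 0.1679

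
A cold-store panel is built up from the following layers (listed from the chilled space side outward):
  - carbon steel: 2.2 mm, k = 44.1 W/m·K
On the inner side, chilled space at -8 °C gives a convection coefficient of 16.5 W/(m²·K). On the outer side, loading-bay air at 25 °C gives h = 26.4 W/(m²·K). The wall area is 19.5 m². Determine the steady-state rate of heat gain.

Q ≈ 6530 W

Treating each layer as a thermal resistance in series:
R_inner film = 1/(h_i·A) = 1/(16.5×19.5) = 0.003108 K/W
R_carbon steel = L/(kA) = 0.0022/(44.1×19.5) = 2.558×10^-6 K/W
R_outer film = 1/(h_o·A) = 1/(26.4×19.5) = 0.001943 K/W
R_total = 0.005053 K/W
Q = ΔT / R_total = 33 / 0.005053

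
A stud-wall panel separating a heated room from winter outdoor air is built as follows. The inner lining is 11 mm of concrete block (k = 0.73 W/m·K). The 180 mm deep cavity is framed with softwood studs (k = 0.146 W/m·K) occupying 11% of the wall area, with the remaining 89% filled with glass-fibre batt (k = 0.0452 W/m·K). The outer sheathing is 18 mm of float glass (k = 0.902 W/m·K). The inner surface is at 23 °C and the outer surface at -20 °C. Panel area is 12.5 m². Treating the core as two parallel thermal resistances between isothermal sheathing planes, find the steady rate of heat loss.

Q ≈ 166 W

Sheathing layers in series; stud and cavity paths in parallel between them.
R_inner = 0.011/(0.73×12.5) = 0.001205 K/W
R_stud  = 0.18/(0.146×0.11×12.5) = 0.8966 K/W
R_cav   = 0.18/(0.0452×0.89×12.5) = 0.358 K/W
1/R_core = 1/R_stud + 1/R_cav → R_core = 0.2558 K/W
R_outer = 0.018/(0.902×12.5) = 0.001596 K/W
R_total = 0.2586 K/W
Q = ΔT/R_total = 43/0.2586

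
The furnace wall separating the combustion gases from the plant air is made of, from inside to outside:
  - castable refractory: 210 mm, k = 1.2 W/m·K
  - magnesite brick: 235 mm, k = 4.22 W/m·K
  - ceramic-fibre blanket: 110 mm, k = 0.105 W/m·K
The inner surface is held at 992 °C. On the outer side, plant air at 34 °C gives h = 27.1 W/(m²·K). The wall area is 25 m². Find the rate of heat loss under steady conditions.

Q ≈ 18200 W

Model the wall as resistances in series:
R_castable refractory = L/(kA) = 0.21/(1.2×25) = 0.007 K/W
R_magnesite brick = L/(kA) = 0.235/(4.22×25) = 0.002227 K/W
R_ceramic-fibre blanket = L/(kA) = 0.11/(0.105×25) = 0.0419 K/W
R_outer film = 1/(h_o·A) = 1/(27.1×25) = 0.001476 K/W
R_total = 0.05261 K/W
Q = ΔT / R_total = 958 / 0.05261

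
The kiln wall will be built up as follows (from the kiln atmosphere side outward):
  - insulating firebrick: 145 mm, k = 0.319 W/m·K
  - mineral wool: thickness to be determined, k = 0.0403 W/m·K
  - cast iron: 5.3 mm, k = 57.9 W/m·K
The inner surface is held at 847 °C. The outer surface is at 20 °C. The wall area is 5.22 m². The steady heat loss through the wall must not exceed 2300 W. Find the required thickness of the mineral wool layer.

Treating each layer as a thermal resistance in series:
R_insulating firebrick = L/(kA) = 0.145/(0.319×5.22) = 0.08708 K/W
R_cast iron = L/(kA) = 0.0053/(57.9×5.22) = 1.754×10^-5 K/W
Sum of the known resistances R_other = 0.0871 K/W
Required total resistance R_tot = ΔT/Q_allow = 827/2300 = 0.3596 K/W
R_mineral wool = R_tot − R_other = 0.2725 K/W
L = R·k·A = 0.2725×0.0403×5.22

L ≈ 57.3 mm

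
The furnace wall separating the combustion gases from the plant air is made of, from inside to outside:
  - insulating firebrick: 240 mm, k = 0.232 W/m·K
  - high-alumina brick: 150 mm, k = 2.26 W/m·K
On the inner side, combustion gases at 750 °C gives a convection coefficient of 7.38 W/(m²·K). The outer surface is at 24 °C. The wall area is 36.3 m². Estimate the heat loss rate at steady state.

Q ≈ 21300 W

Thermal resistances in series:
R_inner film = 1/(h_i·A) = 1/(7.38×36.3) = 0.003733 K/W
R_insulating firebrick = L/(kA) = 0.24/(0.232×36.3) = 0.0285 K/W
R_high-alumina brick = L/(kA) = 0.15/(2.26×36.3) = 0.001828 K/W
R_total = 0.03406 K/W
Q = ΔT / R_total = 726 / 0.03406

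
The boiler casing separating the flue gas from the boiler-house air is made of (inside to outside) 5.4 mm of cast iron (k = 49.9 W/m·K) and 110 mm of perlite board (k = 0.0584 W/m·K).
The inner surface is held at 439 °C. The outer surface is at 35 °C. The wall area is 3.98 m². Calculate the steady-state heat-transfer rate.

Q ≈ 854 W

Thermal resistances in series:
R_cast iron = L/(kA) = 0.0054/(49.9×3.98) = 2.719×10^-5 K/W
R_perlite board = L/(kA) = 0.11/(0.0584×3.98) = 0.4733 K/W
R_total = 0.4733 K/W
Q = ΔT / R_total = 404 / 0.4733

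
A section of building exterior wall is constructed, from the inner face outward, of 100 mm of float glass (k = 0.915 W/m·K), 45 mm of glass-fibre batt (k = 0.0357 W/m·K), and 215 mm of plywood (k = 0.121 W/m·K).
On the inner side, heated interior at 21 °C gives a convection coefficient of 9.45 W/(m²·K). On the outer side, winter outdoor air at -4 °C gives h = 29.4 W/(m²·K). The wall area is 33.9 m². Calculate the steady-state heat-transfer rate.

Using the resistance-network approach (series):
R_inner film = 1/(h_i·A) = 1/(9.45×33.9) = 0.003122 K/W
R_float glass = L/(kA) = 0.1/(0.915×33.9) = 0.003224 K/W
R_glass-fibre batt = L/(kA) = 0.045/(0.0357×33.9) = 0.03718 K/W
R_plywood = L/(kA) = 0.215/(0.121×33.9) = 0.05241 K/W
R_outer film = 1/(h_o·A) = 1/(29.4×33.9) = 0.001003 K/W
R_total = 0.09695 K/W
Q = ΔT / R_total = 25 / 0.09695

Q ≈ 258 W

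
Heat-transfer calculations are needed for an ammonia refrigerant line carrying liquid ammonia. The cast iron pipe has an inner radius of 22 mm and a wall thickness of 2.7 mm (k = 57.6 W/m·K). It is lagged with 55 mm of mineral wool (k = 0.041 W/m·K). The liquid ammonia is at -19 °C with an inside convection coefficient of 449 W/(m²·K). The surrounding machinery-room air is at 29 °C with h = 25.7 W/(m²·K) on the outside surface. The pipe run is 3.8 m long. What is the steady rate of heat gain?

Q ≈ 39.3 W

For a radial system each layer contributes R = ln(r_out/r_in)/(2πkL); films add R = 1/(hA).
R_inner film = 1/(h_i·2πr₁L) = 1/(449×2π×0.022×3.8) = 0.00424 K/W
R_cast iron pipe wall = ln(24.7/22)/(2π×57.6×3.8) = 8.417×10^-5 K/W
R_mineral wool = ln(79.7/24.7)/(2π×0.041×3.8) = 1.197 K/W
R_outer film = 1/(h_o·2πr_oL) = 1/(25.7×2π×0.0797×3.8) = 0.02045 K/W
R_total = 1.221 K/W
Q = ΔT/R_total = 48/1.221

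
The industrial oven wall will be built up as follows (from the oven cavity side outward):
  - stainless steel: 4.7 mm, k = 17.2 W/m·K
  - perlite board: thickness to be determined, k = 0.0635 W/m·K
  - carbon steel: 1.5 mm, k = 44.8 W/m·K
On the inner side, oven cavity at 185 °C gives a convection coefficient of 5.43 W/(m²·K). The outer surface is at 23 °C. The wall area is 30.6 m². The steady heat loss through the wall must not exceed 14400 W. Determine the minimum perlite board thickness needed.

Thermal resistances in series:
R_inner film = 1/(h_i·A) = 1/(5.43×30.6) = 0.006018 K/W
R_stainless steel = L/(kA) = 0.0047/(17.2×30.6) = 8.93×10^-6 K/W
R_carbon steel = L/(kA) = 0.0015/(44.8×30.6) = 1.094×10^-6 K/W
Sum of the known resistances R_other = 0.006028 K/W
Required total resistance R_tot = ΔT/Q_allow = 162/14400 = 0.01125 K/W
R_perlite board = R_tot − R_other = 0.005222 K/W
L = R·k·A = 0.005222×0.0635×30.6

L ≈ 10.1 mm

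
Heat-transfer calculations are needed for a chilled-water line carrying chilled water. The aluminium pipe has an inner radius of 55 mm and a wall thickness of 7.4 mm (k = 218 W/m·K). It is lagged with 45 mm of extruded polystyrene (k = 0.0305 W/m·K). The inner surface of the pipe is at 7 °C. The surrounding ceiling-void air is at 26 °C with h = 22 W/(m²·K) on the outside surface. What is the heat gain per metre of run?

q′ ≈ 6.55 W/m

Radial resistances (cylindrical: R_cond = ln(r_o/r_i)/(2πkL), R_conv = 1/(h·2πrL)):
R_aluminium pipe wall = ln(62.4/55)/(2π×218×1) = 9.216×10^-5 K/W
R_extruded polystyrene = ln(107.4/62.4)/(2π×0.0305×1) = 2.833 K/W
R_outer film = 1/(h_o·2πr_oL) = 1/(22×2π×0.1074×1) = 0.06736 K/W
R_total = 2.901 K/W
Q = ΔT/R_total = 19/2.901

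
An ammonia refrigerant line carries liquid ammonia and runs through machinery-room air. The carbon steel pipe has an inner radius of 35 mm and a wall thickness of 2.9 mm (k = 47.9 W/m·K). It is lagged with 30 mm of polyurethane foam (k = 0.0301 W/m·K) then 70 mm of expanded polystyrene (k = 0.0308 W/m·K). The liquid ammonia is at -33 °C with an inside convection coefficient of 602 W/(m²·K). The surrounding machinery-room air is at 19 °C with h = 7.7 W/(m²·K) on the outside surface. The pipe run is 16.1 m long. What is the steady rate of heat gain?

Q ≈ 121 W

Cylindrical conduction, so R = ln(r₂/r₁)/(2πkL) per layer, in series:
R_inner film = 1/(h_i·2πr₁L) = 1/(602×2π×0.035×16.1) = 4.692×10^-4 K/W
R_carbon steel pipe wall = ln(37.9/35)/(2π×47.9×16.1) = 1.643×10^-5 K/W
R_polyurethane foam = ln(67.9/37.9)/(2π×0.0301×16.1) = 0.1915 K/W
R_expanded polystyrene = ln(137.9/67.9)/(2π×0.0308×16.1) = 0.2274 K/W
R_outer film = 1/(h_o·2πr_oL) = 1/(7.7×2π×0.1379×16.1) = 0.00931 K/W
R_total = 0.4287 K/W
Q = ΔT/R_total = 52/0.4287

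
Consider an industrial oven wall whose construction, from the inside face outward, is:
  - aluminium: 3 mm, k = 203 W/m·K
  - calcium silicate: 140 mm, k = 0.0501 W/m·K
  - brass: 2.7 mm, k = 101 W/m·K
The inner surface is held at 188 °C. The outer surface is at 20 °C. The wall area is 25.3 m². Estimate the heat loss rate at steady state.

Q ≈ 1520 W

Treating each layer as a thermal resistance in series:
R_aluminium = L/(kA) = 0.003/(203×25.3) = 5.841×10^-7 K/W
R_calcium silicate = L/(kA) = 0.14/(0.0501×25.3) = 0.1105 K/W
R_brass = L/(kA) = 0.0027/(101×25.3) = 1.057×10^-6 K/W
R_total = 0.1105 K/W
Q = ΔT / R_total = 168 / 0.1105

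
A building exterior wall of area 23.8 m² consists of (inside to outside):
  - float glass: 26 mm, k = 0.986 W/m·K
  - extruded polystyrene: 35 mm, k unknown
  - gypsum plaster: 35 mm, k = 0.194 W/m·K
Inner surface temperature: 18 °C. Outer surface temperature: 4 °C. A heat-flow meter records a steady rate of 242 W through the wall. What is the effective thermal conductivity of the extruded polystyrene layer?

Treating each layer as a thermal resistance in series:
R_float glass = L/(kA) = 0.026/(0.986×23.8) = 0.001108 K/W
R_gypsum plaster = L/(kA) = 0.035/(0.194×23.8) = 0.00758 K/W
Sum of known resistances R_other = 0.008688 K/W
Total R = ΔT/Q = 14/242 = 0.05785 K/W
R_extruded polystyrene = R_total − R_other = 0.04916 K/W
k = L/(R·A) = 0.035/(0.04916×23.8)

k ≈ 0.0299 W/(m·K)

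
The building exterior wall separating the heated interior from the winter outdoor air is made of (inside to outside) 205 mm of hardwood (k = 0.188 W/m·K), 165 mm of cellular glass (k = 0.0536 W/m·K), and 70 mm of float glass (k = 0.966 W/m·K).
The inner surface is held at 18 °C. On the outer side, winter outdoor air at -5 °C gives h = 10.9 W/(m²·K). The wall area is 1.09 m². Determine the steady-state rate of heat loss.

Q ≈ 5.79 W

Treating each layer as a thermal resistance in series:
R_hardwood = L/(kA) = 0.205/(0.188×1.09) = 1 K/W
R_cellular glass = L/(kA) = 0.165/(0.0536×1.09) = 2.824 K/W
R_float glass = L/(kA) = 0.07/(0.966×1.09) = 0.06648 K/W
R_outer film = 1/(h_o·A) = 1/(10.9×1.09) = 0.08417 K/W
R_total = 3.975 K/W
Q = ΔT / R_total = 23 / 3.975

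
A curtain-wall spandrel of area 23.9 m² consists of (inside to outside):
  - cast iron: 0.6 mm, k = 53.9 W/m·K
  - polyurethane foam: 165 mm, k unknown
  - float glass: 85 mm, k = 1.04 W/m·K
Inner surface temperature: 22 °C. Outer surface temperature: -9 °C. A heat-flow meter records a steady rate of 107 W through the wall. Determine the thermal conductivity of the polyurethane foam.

k ≈ 0.0241 W/(m·K)

Model the wall as resistances in series:
R_cast iron = L/(kA) = 0.0006/(53.9×23.9) = 4.658×10^-7 K/W
R_float glass = L/(kA) = 0.085/(1.04×23.9) = 0.00342 K/W
Sum of known resistances R_other = 0.00342 K/W
Total R = ΔT/Q = 31/107 = 0.2897 K/W
R_polyurethane foam = R_total − R_other = 0.2863 K/W
k = L/(R·A) = 0.165/(0.2863×23.9)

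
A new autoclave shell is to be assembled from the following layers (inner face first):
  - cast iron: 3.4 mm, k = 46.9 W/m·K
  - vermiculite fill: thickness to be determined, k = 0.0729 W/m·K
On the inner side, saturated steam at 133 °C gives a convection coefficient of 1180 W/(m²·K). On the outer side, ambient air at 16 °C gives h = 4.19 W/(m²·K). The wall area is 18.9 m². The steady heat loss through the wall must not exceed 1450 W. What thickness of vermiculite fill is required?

L ≈ 93.7 mm

Model the wall as resistances in series:
R_inner film = 1/(h_i·A) = 1/(1180×18.9) = 4.484×10^-5 K/W
R_cast iron = L/(kA) = 0.0034/(46.9×18.9) = 3.836×10^-6 K/W
R_outer film = 1/(h_o·A) = 1/(4.19×18.9) = 0.01263 K/W
Sum of the known resistances R_other = 0.01268 K/W
Required total resistance R_tot = ΔT/Q_allow = 117/1450 = 0.08069 K/W
R_vermiculite fill = R_tot − R_other = 0.06801 K/W
L = R·k·A = 0.06801×0.0729×18.9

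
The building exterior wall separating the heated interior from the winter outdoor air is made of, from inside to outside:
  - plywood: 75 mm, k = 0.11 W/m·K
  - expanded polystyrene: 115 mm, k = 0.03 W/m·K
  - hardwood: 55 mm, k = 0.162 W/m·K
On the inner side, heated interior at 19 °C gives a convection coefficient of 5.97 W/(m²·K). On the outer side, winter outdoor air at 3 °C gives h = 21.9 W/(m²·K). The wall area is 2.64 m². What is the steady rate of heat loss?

Thermal resistances in series:
R_inner film = 1/(h_i·A) = 1/(5.97×2.64) = 0.06345 K/W
R_plywood = L/(kA) = 0.075/(0.11×2.64) = 0.2583 K/W
R_expanded polystyrene = L/(kA) = 0.115/(0.03×2.64) = 1.452 K/W
R_hardwood = L/(kA) = 0.055/(0.162×2.64) = 0.1286 K/W
R_outer film = 1/(h_o·A) = 1/(21.9×2.64) = 0.0173 K/W
R_total = 1.92 K/W
Q = ΔT / R_total = 16 / 1.92

Q ≈ 8.33 W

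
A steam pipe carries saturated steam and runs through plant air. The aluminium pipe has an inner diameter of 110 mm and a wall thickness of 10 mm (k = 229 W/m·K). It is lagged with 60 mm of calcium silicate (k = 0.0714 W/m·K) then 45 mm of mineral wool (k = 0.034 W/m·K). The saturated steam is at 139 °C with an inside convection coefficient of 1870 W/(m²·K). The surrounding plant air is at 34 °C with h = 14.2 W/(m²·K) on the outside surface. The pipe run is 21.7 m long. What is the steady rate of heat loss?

Q ≈ 769 W

Per-layer cylindrical resistances, series-summed:
R_inner film = 1/(h_i·2πr₁L) = 1/(1870×2π×0.055×21.7) = 7.131×10^-5 K/W
R_aluminium pipe wall = ln(65/55)/(2π×229×21.7) = 5.35×10^-6 K/W
R_calcium silicate = ln(125/65)/(2π×0.0714×21.7) = 0.06717 K/W
R_mineral wool = ln(170/125)/(2π×0.034×21.7) = 0.06633 K/W
R_outer film = 1/(h_o·2πr_oL) = 1/(14.2×2π×0.17×21.7) = 0.003038 K/W
R_total = 0.1366 K/W
Q = ΔT/R_total = 105/0.1366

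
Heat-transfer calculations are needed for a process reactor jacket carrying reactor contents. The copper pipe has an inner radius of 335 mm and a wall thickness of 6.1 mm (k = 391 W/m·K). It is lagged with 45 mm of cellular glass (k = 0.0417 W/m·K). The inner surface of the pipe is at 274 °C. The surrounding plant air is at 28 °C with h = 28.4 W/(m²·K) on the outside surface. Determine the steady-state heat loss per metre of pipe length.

q′ ≈ 505 W/m

Cylindrical conduction, so R = ln(r₂/r₁)/(2πkL) per layer, in series:
R_copper pipe wall = ln(341.1/335)/(2π×391×1) = 7.345×10^-6 K/W
R_cellular glass = ln(386.1/341.1)/(2π×0.0417×1) = 0.473 K/W
R_outer film = 1/(h_o·2πr_oL) = 1/(28.4×2π×0.3861×1) = 0.01451 K/W
R_total = 0.4875 K/W
Q = ΔT/R_total = 246/0.4875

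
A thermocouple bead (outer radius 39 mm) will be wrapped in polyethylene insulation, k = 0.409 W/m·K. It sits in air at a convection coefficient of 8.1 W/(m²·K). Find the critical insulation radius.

For a sphere r_cr = 2k/h = 2×0.409/8.1
r_cr = 101 mm; since the bare radius (39 mm) is below r_cr, adding a thin layer of insulation will *increase* heat loss.

r_cr ≈ 101 mm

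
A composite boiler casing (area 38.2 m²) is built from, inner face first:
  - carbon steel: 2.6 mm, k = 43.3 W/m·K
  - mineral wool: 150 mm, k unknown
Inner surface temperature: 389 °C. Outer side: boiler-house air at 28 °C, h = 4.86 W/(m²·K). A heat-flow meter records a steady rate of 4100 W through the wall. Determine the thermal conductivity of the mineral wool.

Thermal resistances in series:
R_carbon steel = L/(kA) = 0.0026/(43.3×38.2) = 1.572×10^-6 K/W
R_outer film = 1/(h_o·A) = 1/(4.86×38.2) = 0.005386 K/W
Sum of known resistances R_other = 0.005388 K/W
Total R = ΔT/Q = 361/4100 = 0.08805 K/W
R_mineral wool = R_total − R_other = 0.08266 K/W
k = L/(R·A) = 0.15/(0.08266×38.2)

k ≈ 0.0475 W/(m·K)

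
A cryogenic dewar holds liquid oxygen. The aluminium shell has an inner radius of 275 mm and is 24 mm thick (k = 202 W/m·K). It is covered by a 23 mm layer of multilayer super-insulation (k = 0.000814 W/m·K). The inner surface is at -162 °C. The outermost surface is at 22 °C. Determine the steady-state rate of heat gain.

For a spherical shell R = (1/r₁ − 1/r₂)/(4πk); film R = 1/(h·4πr²). In series:
R_aluminium shell = (1/0.275 − 1/0.299)/(4π×202) = 1.15×10^-4 K/W
R_multilayer super-insulation = (1/0.299 − 1/0.322)/(4π×0.000814) = 23.35 K/W
R_total = 23.35 K/W
Q = ΔT/R_total = 184/23.35

Q ≈ 7.88 W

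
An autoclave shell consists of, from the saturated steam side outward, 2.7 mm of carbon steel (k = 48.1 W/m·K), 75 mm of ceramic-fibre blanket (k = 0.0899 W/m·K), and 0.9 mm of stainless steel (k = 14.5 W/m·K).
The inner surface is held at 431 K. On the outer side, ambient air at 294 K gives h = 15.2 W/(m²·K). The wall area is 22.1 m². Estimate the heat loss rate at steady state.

Q ≈ 3360 W

Series thermal resistances:
R_carbon steel = L/(kA) = 0.0027/(48.1×22.1) = 2.54×10^-6 K/W
R_ceramic-fibre blanket = L/(kA) = 0.075/(0.0899×22.1) = 0.03775 K/W
R_stainless steel = L/(kA) = 0.0009/(14.5×22.1) = 2.809×10^-6 K/W
R_outer film = 1/(h_o·A) = 1/(15.2×22.1) = 0.002977 K/W
R_total = 0.04073 K/W
Q = ΔT / R_total = 137 / 0.04073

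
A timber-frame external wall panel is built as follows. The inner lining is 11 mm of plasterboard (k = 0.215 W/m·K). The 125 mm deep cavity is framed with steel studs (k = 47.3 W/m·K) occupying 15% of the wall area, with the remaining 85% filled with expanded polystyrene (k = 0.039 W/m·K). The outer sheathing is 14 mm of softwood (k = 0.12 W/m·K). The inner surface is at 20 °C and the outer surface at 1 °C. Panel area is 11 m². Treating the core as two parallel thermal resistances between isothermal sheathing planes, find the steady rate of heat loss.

Sheathing layers in series; stud and cavity paths in parallel between them.
R_inner = 0.011/(0.215×11) = 0.004651 K/W
R_stud  = 0.125/(47.3×0.15×11) = 0.001602 K/W
R_cav   = 0.125/(0.039×0.85×11) = 0.3428 K/W
1/R_core = 1/R_stud + 1/R_cav → R_core = 0.001594 K/W
R_outer = 0.014/(0.12×11) = 0.01061 K/W
R_total = 0.01685 K/W
Q = ΔT/R_total = 19/0.01685

Q ≈ 1130 W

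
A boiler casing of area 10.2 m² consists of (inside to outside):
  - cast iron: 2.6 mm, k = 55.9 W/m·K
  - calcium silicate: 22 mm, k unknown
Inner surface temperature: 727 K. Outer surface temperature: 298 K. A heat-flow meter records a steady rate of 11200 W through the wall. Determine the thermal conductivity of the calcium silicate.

Model the wall as resistances in series:
R_cast iron = L/(kA) = 0.0026/(55.9×10.2) = 4.56×10^-6 K/W
Sum of known resistances R_other = 4.56×10^-6 K/W
Total R = ΔT/Q = 429/11200 = 0.0383 K/W
R_calcium silicate = R_total − R_other = 0.0383 K/W
k = L/(R·A) = 0.022/(0.0383×10.2)

k ≈ 0.0563 W/(m·K)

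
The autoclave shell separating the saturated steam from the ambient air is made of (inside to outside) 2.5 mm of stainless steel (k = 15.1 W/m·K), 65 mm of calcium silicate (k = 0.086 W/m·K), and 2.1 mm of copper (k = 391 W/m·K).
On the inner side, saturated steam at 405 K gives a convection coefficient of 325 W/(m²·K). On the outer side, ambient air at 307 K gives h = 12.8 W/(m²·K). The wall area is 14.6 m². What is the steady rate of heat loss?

Q ≈ 1710 W

Model the wall as resistances in series:
R_inner film = 1/(h_i·A) = 1/(325×14.6) = 2.107×10^-4 K/W
R_stainless steel = L/(kA) = 0.0025/(15.1×14.6) = 1.134×10^-5 K/W
R_calcium silicate = L/(kA) = 0.065/(0.086×14.6) = 0.05177 K/W
R_copper = L/(kA) = 0.0021/(391×14.6) = 3.679×10^-7 K/W
R_outer film = 1/(h_o·A) = 1/(12.8×14.6) = 0.005351 K/W
R_total = 0.05734 K/W
Q = ΔT / R_total = 98 / 0.05734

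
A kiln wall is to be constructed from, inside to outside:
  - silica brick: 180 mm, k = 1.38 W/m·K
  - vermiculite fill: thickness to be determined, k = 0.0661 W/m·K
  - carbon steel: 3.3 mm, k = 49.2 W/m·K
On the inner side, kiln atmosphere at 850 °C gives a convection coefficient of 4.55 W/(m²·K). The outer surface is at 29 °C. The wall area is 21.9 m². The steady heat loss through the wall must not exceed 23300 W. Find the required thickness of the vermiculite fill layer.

L ≈ 27.9 mm

Thermal resistances in series:
R_inner film = 1/(h_i·A) = 1/(4.55×21.9) = 0.01004 K/W
R_silica brick = L/(kA) = 0.18/(1.38×21.9) = 0.005956 K/W
R_carbon steel = L/(kA) = 0.0033/(49.2×21.9) = 3.063×10^-6 K/W
Sum of the known resistances R_other = 0.01599 K/W
Required total resistance R_tot = ΔT/Q_allow = 821/23300 = 0.03524 K/W
R_vermiculite fill = R_tot − R_other = 0.01924 K/W
L = R·k·A = 0.01924×0.0661×21.9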